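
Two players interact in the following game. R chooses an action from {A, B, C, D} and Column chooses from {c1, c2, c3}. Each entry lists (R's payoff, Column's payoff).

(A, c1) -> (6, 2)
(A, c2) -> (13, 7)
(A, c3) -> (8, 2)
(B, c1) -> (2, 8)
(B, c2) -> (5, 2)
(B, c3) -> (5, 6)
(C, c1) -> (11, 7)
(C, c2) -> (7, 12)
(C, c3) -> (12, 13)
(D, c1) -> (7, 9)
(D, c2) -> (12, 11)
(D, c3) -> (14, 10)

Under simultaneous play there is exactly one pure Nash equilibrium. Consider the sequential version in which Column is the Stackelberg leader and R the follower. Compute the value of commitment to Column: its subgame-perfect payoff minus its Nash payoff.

3

Solve by backward induction (Column leads).
- c1: R compares 6, 2, 11, 7 and picks C; Column would get 7.
- c2: R compares 13, 5, 7, 12 and picks A; Column would get 7.
- c3: R compares 8, 5, 12, 14 and picks D; Column would get 10.
Column's induced payoffs are 7, 7, 10, so Column commits to c3. Subgame-perfect outcome: (D, c3) with payoffs (14, 10).
Under simultaneous play:
R's best replies: c1→C; c2→A; c3→D.
Column's best replies: A→c2; B→c1; C→c3; D→c2.
Only (A, c2) has each player best-responding; Nash payoffs (13, 7).
Column's commitment gain: 10 − 7 = 3.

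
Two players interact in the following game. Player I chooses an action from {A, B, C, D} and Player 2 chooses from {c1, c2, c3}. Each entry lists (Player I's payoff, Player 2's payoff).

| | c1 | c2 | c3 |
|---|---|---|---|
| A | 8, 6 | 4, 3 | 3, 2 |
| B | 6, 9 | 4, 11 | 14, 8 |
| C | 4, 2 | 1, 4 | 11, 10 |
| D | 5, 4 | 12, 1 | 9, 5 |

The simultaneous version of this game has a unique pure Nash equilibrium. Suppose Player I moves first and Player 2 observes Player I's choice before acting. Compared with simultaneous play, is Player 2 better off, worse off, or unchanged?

Work backward from Player 2's decision.
- A: Player 2 compares 6, 3, 2 and picks c1; Player I would get 8.
- B: Player 2 compares 9, 11, 8 and picks c2; Player I would get 4.
- C: Player 2 compares 2, 4, 10 and picks c3; Player I would get 11.
- D: Player 2 compares 4, 1, 5 and picks c3; Player I would get 9.
Among 8, 4, 11, 9, the best is 11 at C. Subgame-perfect outcome: (C, c3) with payoffs (11, 10).
Now find the simultaneous Nash equilibrium.
Player I's best replies: c1→A; c2→D; c3→B.
Player 2's best replies: A→c1; B→c2; C→c3; D→c3.
Only (A, c1) has each player best-responding; Nash payoffs (8, 6).
Player 2 earns 10 sequentially versus 6 at the Nash outcome: better off.

better off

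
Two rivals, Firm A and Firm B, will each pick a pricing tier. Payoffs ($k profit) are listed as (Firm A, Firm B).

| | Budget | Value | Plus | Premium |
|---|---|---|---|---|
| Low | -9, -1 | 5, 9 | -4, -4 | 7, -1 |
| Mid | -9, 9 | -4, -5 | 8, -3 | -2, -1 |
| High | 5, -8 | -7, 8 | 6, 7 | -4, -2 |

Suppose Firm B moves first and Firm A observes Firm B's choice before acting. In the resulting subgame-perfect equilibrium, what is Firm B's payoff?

9

Work backward from Firm A's decision.
- Budget: Firm A compares -9, -9, 5 and picks High; Firm B would get -8.
- Value: Firm A compares 5, -4, -7 and picks Low; Firm B would get 9.
- Plus: Firm A compares -4, 8, 6 and picks Mid; Firm B would get -3.
- Premium: Firm A compares 7, -2, -4 and picks Low; Firm B would get -1.
Firm B's induced payoffs are -8, 9, -3, -1, so Firm B commits to Value. Subgame-perfect outcome: (Low, Value) with payoffs (5, 9).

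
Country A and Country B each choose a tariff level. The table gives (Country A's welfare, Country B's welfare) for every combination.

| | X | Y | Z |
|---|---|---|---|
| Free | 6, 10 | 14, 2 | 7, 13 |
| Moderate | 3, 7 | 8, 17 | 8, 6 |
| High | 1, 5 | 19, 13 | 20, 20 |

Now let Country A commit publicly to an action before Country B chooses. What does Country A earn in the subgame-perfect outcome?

20

Work backward from Country B's decision.
- Free: Country B compares 10, 2, 13 and picks Z; Country A would get 7.
- Moderate: Country B compares 7, 17, 6 and picks Y; Country A would get 8.
- High: Country B compares 5, 13, 20 and picks Z; Country A would get 20.
Among 7, 8, 20, the best is 20 at High. Subgame-perfect outcome: (High, Z) with payoffs (20, 20).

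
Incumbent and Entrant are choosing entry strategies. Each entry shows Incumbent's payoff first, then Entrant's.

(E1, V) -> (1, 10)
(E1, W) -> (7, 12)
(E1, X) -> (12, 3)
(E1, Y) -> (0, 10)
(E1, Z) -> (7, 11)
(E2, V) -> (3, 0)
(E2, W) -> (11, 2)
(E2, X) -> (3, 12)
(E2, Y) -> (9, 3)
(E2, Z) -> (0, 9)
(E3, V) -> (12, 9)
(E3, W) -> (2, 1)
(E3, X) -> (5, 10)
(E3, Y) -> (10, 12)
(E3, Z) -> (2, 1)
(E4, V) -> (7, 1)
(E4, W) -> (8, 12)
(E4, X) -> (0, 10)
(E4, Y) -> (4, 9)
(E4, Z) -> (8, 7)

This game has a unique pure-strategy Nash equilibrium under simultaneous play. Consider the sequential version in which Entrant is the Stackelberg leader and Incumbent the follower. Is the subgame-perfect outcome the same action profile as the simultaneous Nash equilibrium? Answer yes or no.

Backward induction with Entrant moving first.
- V: BR = E3, leader payoff 9.
- W: BR = E2, leader payoff 2.
- X: BR = E1, leader payoff 3.
- Y: BR = E3, leader payoff 12.
- Z: BR = E4, leader payoff 7.
Among 9, 2, 3, 12, 7, the best is 12 at Y. Subgame-perfect outcome: (E3, Y) with payoffs (10, 12).
Now find the simultaneous Nash equilibrium.
Incumbent's best replies: V→E3; W→E2; X→E1; Y→E3; Z→E4.
Entrant's best replies: E1→W; E2→X; E3→Y; E4→W.
Only (E3, Y) has each player best-responding; Nash payoffs (10, 12).
Sequential outcome (E3, Y) coincides with the Nash profile (E3, Y).

yes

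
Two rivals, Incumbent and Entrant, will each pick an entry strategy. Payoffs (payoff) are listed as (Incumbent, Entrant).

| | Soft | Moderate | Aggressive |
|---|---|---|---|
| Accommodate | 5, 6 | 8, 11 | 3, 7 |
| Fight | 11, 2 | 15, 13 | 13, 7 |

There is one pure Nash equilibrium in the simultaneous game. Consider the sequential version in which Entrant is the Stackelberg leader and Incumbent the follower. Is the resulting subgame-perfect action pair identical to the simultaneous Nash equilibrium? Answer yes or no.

Solve by backward induction (Entrant leads).
- Soft: BR = Fight, leader payoff 2.
- Moderate: BR = Fight, leader payoff 13.
- Aggressive: BR = Fight, leader payoff 7.
Entrant's induced payoffs are 2, 13, 7, so Entrant commits to Moderate. Subgame-perfect outcome: (Fight, Moderate) with payoffs (15, 13).
Under simultaneous play:
Incumbent's best replies: Soft→Fight; Moderate→Fight; Aggressive→Fight.
Entrant's best replies: Accommodate→Moderate; Fight→Moderate.
The unique mutual best reply is (Fight, Moderate), giving (15, 13).
Sequential outcome (Fight, Moderate) coincides with the Nash profile (Fight, Moderate).

yes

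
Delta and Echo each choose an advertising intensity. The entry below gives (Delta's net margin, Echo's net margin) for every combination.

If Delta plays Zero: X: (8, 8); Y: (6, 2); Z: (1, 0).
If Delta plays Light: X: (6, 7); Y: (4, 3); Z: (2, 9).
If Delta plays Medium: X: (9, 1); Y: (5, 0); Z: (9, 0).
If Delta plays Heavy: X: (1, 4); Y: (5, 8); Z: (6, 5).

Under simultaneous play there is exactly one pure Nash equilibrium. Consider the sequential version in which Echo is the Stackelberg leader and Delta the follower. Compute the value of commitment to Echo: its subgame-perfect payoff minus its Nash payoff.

Work backward from Delta's decision.
- X → Delta plays Medium (best of 8, 6, 9, 1); Echo gets 1.
- Y → Delta plays Zero (best of 6, 4, 5, 5); Echo gets 2.
- Z → Delta plays Medium (best of 1, 2, 9, 6); Echo gets 0.
Among 1, 2, 0, the best is 2 at Y. Subgame-perfect outcome: (Zero, Y) with payoffs (6, 2).
For the simultaneous game, intersect best replies.
Delta's best replies: X→Medium; Y→Zero; Z→Medium.
Echo's best replies: Zero→X; Light→Z; Medium→X; Heavy→Y.
Only (Medium, X) has each player best-responding; Nash payoffs (9, 1).
Echo's commitment gain: 2 − 1 = 1.

1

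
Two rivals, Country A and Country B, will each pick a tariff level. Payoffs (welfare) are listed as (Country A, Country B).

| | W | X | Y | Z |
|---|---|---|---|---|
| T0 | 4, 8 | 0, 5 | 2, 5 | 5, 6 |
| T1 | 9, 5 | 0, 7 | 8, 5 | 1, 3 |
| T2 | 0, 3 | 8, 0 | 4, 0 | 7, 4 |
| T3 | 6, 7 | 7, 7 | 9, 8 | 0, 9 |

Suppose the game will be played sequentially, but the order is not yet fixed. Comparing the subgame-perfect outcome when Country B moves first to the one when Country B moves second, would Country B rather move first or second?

first

If Country A leads: Country B's best replies are T0→W, T1→X, T2→Z, T3→Z; Country A's induced payoffs 4, 0, 7, 0; outcome (T2, Z), payoffs (7, 4).
If Country B leads: Country A's best replies are W→T1, X→T2, Y→T3, Z→T2; Country B's induced payoffs 5, 0, 8, 4; outcome (T3, Y), payoffs (9, 8).
Country B gets 8 moving first and 4 moving second, so Country B prefers to move first.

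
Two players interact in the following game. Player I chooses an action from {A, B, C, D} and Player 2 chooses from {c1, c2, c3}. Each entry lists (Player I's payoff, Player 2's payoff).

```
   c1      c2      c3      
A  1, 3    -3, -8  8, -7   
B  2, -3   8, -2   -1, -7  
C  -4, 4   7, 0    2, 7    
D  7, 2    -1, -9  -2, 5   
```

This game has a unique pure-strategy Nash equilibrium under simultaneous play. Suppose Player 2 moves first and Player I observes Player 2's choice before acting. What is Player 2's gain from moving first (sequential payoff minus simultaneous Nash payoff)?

Solve by backward induction (Player 2 leads).
- c1: BR = D, leader payoff 2.
- c2: BR = B, leader payoff -2.
- c3: BR = A, leader payoff -7.
Player 2's induced payoffs are 2, -2, -7, so Player 2 commits to c1. Subgame-perfect outcome: (D, c1) with payoffs (7, 2).
Now find the simultaneous Nash equilibrium.
Player I's best replies: c1→D; c2→B; c3→A.
Player 2's best replies: A→c1; B→c2; C→c3; D→c3.
Only (B, c2) has each player best-responding; Nash payoffs (8, -2).
Player 2's commitment gain: 2 − -2 = 4.

4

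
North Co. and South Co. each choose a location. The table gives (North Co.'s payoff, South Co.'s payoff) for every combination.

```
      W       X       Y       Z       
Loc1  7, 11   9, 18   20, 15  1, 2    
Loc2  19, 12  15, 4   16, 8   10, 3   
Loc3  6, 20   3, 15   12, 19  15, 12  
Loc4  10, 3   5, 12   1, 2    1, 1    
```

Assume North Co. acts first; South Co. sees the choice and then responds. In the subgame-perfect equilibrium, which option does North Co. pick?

Solve by backward induction (North Co. leads).
- Loc1: BR = X, leader payoff 9.
- Loc2: BR = W, leader payoff 19.
- Loc3: BR = W, leader payoff 6.
- Loc4: BR = X, leader payoff 5.
Maximizing over 9, 19, 6, 5, North Co. chooses Loc2. Subgame-perfect outcome: (Loc2, W) with payoffs (19, 12).

Loc2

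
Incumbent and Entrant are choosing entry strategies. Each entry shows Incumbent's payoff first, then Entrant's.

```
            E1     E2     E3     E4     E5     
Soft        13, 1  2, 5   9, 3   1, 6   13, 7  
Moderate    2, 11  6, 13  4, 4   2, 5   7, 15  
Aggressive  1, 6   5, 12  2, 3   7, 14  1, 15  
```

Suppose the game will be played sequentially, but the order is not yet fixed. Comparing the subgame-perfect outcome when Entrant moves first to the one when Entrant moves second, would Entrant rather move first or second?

first

If Incumbent leads: Entrant's best replies are Soft→E5, Moderate→E5, Aggressive→E5; Incumbent's induced payoffs 13, 7, 1; outcome (Soft, E5), payoffs (13, 7).
If Entrant leads: Incumbent's best replies are E1→Soft, E2→Moderate, E3→Soft, E4→Aggressive, E5→Soft; Entrant's induced payoffs 1, 13, 3, 14, 7; outcome (Aggressive, E4), payoffs (7, 14).
Entrant gets 14 moving first and 7 moving second, so Entrant prefers to move first.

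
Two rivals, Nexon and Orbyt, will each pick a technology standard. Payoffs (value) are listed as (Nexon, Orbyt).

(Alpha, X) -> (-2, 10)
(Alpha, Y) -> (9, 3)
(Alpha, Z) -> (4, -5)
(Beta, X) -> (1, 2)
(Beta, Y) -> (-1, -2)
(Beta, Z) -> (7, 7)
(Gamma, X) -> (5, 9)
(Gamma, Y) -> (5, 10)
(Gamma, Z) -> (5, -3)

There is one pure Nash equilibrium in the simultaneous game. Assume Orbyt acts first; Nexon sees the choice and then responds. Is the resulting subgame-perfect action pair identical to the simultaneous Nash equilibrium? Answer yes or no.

Work backward from Nexon's decision.
- X → Nexon plays Gamma (best of -2, 1, 5); Orbyt gets 9.
- Y → Nexon plays Alpha (best of 9, -1, 5); Orbyt gets 3.
- Z → Nexon plays Beta (best of 4, 7, 5); Orbyt gets 7.
Maximizing over 9, 3, 7, Orbyt chooses X. Subgame-perfect outcome: (Gamma, X) with payoffs (5, 9).
For the simultaneous game, intersect best replies.
Nexon's best replies: X→Gamma; Y→Alpha; Z→Beta.
Orbyt's best replies: Alpha→X; Beta→Z; Gamma→Y.
Only (Beta, Z) has each player best-responding; Nash payoffs (7, 7).
Sequential outcome (Gamma, X) differs from the Nash profile (Beta, Z).

no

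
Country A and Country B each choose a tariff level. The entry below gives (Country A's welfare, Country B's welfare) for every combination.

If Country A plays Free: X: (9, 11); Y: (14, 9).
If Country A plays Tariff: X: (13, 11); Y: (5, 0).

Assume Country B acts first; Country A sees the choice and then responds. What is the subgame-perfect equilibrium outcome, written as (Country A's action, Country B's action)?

(Tariff, X)

Backward induction with Country B moving first.
- X → Country A plays Tariff (best of 9, 13); Country B gets 11.
- Y → Country A plays Free (best of 14, 5); Country B gets 9.
Maximizing over 11, 9, Country B chooses X. Subgame-perfect outcome: (Tariff, X) with payoffs (13, 11).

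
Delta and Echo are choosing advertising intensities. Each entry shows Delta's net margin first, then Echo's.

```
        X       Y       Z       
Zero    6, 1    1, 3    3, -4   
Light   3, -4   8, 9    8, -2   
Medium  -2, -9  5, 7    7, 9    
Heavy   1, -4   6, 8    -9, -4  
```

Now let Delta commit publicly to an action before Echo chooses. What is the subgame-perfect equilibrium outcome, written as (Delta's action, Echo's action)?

Echo best-responds to each possible Delta move:
- Zero → Echo plays Y (best of 1, 3, -4); Delta gets 1.
- Light → Echo plays Y (best of -4, 9, -2); Delta gets 8.
- Medium → Echo plays Z (best of -9, 7, 9); Delta gets 7.
- Heavy → Echo plays Y (best of -4, 8, -4); Delta gets 6.
Maximizing over 1, 8, 7, 6, Delta chooses Light. Subgame-perfect outcome: (Light, Y) with payoffs (8, 9).

(Light, Y)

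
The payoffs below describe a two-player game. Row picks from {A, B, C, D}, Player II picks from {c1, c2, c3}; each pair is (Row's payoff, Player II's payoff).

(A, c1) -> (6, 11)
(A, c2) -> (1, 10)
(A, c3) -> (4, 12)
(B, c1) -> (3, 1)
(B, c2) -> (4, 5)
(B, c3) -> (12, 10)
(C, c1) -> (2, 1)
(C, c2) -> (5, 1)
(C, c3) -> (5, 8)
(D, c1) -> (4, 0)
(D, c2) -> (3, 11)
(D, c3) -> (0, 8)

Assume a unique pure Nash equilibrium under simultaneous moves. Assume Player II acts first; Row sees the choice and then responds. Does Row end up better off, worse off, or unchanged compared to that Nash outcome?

worse off

Work backward from Row's decision.
- c1: BR = A, leader payoff 11.
- c2: BR = C, leader payoff 1.
- c3: BR = B, leader payoff 10.
Among 11, 1, 10, the best is 11 at c1. Subgame-perfect outcome: (A, c1) with payoffs (6, 11).
Now find the simultaneous Nash equilibrium.
Row's best replies: c1→A; c2→C; c3→B.
Player II's best replies: A→c3; B→c3; C→c3; D→c2.
The unique mutual best reply is (B, c3), giving (12, 10).
Row earns 6 sequentially versus 12 at the Nash outcome: worse off.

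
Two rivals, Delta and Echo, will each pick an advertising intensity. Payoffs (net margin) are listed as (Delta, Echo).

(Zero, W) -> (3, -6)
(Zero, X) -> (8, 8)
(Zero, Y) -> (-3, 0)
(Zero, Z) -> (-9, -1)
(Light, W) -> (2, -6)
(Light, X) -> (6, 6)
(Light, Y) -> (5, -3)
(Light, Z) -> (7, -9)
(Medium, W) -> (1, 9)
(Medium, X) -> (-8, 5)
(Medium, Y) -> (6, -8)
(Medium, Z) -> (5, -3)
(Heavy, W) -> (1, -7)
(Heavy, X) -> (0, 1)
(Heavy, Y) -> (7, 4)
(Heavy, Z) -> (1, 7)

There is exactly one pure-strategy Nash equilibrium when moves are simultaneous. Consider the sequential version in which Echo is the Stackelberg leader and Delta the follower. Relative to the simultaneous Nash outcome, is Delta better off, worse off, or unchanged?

Work backward from Delta's decision.
- W → Delta plays Zero (best of 3, 2, 1, 1); Echo gets -6.
- X → Delta plays Zero (best of 8, 6, -8, 0); Echo gets 8.
- Y → Delta plays Heavy (best of -3, 5, 6, 7); Echo gets 4.
- Z → Delta plays Light (best of -9, 7, 5, 1); Echo gets -9.
Maximizing over -6, 8, 4, -9, Echo chooses X. Subgame-perfect outcome: (Zero, X) with payoffs (8, 8).
Under simultaneous play:
Delta's best replies: W→Zero; X→Zero; Y→Heavy; Z→Light.
Echo's best replies: Zero→X; Light→X; Medium→W; Heavy→Z.
Only (Zero, X) has each player best-responding; Nash payoffs (8, 8).
Delta earns 8 sequentially versus 8 at the Nash outcome: unchanged.

unchanged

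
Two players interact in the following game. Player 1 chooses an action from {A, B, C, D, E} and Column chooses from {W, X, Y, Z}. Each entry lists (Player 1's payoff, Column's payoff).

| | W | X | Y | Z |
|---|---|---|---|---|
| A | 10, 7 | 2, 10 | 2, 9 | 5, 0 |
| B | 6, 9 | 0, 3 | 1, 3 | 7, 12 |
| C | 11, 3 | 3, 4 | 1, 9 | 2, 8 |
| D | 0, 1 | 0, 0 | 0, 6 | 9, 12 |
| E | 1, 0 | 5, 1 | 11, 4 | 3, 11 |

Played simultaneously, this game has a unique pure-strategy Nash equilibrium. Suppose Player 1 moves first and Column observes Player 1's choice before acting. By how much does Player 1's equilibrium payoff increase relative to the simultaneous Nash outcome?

Solve by backward induction (Player 1 leads).
- A: Column compares 7, 10, 9, 0 and picks X; Player 1 would get 2.
- B: Column compares 9, 3, 3, 12 and picks Z; Player 1 would get 7.
- C: Column compares 3, 4, 9, 8 and picks Y; Player 1 would get 1.
- D: Column compares 1, 0, 6, 12 and picks Z; Player 1 would get 9.
- E: Column compares 0, 1, 4, 11 and picks Z; Player 1 would get 3.
Maximizing over 2, 7, 1, 9, 3, Player 1 chooses D. Subgame-perfect outcome: (D, Z) with payoffs (9, 12).
Now find the simultaneous Nash equilibrium.
Player 1's best replies: W→C; X→E; Y→E; Z→D.
Column's best replies: A→X; B→Z; C→Y; D→Z; E→Z.
Only (D, Z) has each player best-responding; Nash payoffs (9, 12).
Player 1's commitment gain: 9 − 9 = 0.

0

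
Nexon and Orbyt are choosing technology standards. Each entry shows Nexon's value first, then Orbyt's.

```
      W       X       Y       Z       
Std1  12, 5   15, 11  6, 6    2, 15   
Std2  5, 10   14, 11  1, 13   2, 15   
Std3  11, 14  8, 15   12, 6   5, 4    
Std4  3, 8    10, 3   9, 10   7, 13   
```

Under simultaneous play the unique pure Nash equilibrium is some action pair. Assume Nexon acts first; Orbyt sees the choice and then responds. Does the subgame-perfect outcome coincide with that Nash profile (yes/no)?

Orbyt best-responds to each possible Nexon move:
- Std1 → Orbyt plays Z (best of 5, 11, 6, 15); Nexon gets 2.
- Std2 → Orbyt plays Z (best of 10, 11, 13, 15); Nexon gets 2.
- Std3 → Orbyt plays X (best of 14, 15, 6, 4); Nexon gets 8.
- Std4 → Orbyt plays Z (best of 8, 3, 10, 13); Nexon gets 7.
Among 2, 2, 8, 7, the best is 8 at Std3. Subgame-perfect outcome: (Std3, X) with payoffs (8, 15).
Now find the simultaneous Nash equilibrium.
Nexon's best replies: W→Std1; X→Std1; Y→Std3; Z→Std4.
Orbyt's best replies: Std1→Z; Std2→Z; Std3→X; Std4→Z.
Only (Std4, Z) has each player best-responding; Nash payoffs (7, 13).
Sequential outcome (Std3, X) differs from the Nash profile (Std4, Z).

no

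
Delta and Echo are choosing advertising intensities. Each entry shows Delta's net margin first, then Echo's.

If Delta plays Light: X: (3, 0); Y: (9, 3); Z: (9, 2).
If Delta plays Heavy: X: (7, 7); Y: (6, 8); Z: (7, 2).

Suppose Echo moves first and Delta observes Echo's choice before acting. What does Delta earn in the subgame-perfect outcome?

7

Work backward from Delta's decision.
- X → Delta plays Heavy (best of 3, 7); Echo gets 7.
- Y → Delta plays Light (best of 9, 6); Echo gets 3.
- Z → Delta plays Light (best of 9, 7); Echo gets 2.
Echo's induced payoffs are 7, 3, 2, so Echo commits to X. Subgame-perfect outcome: (Heavy, X) with payoffs (7, 7).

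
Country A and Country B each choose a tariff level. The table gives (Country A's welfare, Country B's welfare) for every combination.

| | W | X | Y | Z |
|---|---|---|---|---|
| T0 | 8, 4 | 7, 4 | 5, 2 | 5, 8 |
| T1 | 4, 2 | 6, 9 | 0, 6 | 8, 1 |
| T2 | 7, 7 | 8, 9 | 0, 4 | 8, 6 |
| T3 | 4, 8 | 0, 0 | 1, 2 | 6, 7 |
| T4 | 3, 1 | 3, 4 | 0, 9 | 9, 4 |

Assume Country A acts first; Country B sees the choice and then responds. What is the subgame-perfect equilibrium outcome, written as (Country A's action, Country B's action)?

Solve by backward induction (Country A leads).
- T0 → Country B plays Z (best of 4, 4, 2, 8); Country A gets 5.
- T1 → Country B plays X (best of 2, 9, 6, 1); Country A gets 6.
- T2 → Country B plays X (best of 7, 9, 4, 6); Country A gets 8.
- T3 → Country B plays W (best of 8, 0, 2, 7); Country A gets 4.
- T4 → Country B plays Y (best of 1, 4, 9, 4); Country A gets 0.
Country A's induced payoffs are 5, 6, 8, 4, 0, so Country A commits to T2. Subgame-perfect outcome: (T2, X) with payoffs (8, 9).

(T2, X)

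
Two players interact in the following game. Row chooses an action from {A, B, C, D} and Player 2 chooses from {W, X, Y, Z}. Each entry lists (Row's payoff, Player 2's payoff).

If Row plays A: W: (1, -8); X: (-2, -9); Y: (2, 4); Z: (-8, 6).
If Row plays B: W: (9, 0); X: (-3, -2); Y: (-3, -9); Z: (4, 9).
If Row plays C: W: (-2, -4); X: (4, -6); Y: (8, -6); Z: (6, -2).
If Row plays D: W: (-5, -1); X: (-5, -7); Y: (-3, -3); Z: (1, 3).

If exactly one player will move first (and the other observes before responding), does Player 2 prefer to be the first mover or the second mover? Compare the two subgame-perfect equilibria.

first

If Row leads: Player 2's best replies are A→Z, B→Z, C→Z, D→Z; Row's induced payoffs -8, 4, 6, 1; outcome (C, Z), payoffs (6, -2).
If Player 2 leads: Row's best replies are W→B, X→C, Y→C, Z→C; Player 2's induced payoffs 0, -6, -6, -2; outcome (B, W), payoffs (9, 0).
Player 2 gets 0 moving first and -2 moving second, so Player 2 prefers to move first.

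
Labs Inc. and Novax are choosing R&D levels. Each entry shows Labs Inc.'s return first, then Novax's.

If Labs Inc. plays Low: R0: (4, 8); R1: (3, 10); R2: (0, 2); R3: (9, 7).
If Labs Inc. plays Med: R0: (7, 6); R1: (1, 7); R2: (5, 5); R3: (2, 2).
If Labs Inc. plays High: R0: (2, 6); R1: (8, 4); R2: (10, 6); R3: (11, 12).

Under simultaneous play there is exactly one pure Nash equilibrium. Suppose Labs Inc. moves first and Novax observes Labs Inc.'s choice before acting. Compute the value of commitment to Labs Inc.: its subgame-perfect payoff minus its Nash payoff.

0

Solve by backward induction (Labs Inc. leads).
- Low: Novax compares 8, 10, 2, 7 and picks R1; Labs Inc. would get 3.
- Med: Novax compares 6, 7, 5, 2 and picks R1; Labs Inc. would get 1.
- High: Novax compares 6, 4, 6, 12 and picks R3; Labs Inc. would get 11.
Labs Inc.'s induced payoffs are 3, 1, 11, so Labs Inc. commits to High. Subgame-perfect outcome: (High, R3) with payoffs (11, 12).
Now find the simultaneous Nash equilibrium.
Labs Inc.'s best replies: R0→Med; R1→High; R2→High; R3→High.
Novax's best replies: Low→R1; Med→R1; High→R3.
The unique mutual best reply is (High, R3), giving (11, 12).
Labs Inc.'s commitment gain: 11 − 11 = 0.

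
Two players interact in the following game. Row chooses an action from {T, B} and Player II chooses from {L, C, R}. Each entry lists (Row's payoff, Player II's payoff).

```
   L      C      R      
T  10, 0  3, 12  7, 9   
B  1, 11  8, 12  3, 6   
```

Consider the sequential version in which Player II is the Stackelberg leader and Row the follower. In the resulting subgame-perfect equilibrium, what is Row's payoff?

Solve by backward induction (Player II leads).
- L: Row compares 10, 1 and picks T; Player II would get 0.
- C: Row compares 3, 8 and picks B; Player II would get 12.
- R: Row compares 7, 3 and picks T; Player II would get 9.
Among 0, 12, 9, the best is 12 at C. Subgame-perfect outcome: (B, C) with payoffs (8, 12).

8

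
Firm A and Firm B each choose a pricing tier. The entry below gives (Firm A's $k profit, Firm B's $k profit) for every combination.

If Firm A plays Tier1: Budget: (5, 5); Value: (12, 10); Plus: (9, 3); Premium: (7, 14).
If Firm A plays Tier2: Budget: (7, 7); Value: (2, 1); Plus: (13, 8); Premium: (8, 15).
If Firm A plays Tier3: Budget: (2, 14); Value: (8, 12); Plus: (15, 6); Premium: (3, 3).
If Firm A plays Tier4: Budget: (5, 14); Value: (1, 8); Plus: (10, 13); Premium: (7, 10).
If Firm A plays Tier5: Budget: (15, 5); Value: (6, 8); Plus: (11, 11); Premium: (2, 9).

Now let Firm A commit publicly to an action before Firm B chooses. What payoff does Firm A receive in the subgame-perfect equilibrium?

Solve by backward induction (Firm A leads).
- Tier1 → Firm B plays Premium (best of 5, 10, 3, 14); Firm A gets 7.
- Tier2 → Firm B plays Premium (best of 7, 1, 8, 15); Firm A gets 8.
- Tier3 → Firm B plays Budget (best of 14, 12, 6, 3); Firm A gets 2.
- Tier4 → Firm B plays Budget (best of 14, 8, 13, 10); Firm A gets 5.
- Tier5 → Firm B plays Plus (best of 5, 8, 11, 9); Firm A gets 11.
Firm A's induced payoffs are 7, 8, 2, 5, 11, so Firm A commits to Tier5. Subgame-perfect outcome: (Tier5, Plus) with payoffs (11, 11).

11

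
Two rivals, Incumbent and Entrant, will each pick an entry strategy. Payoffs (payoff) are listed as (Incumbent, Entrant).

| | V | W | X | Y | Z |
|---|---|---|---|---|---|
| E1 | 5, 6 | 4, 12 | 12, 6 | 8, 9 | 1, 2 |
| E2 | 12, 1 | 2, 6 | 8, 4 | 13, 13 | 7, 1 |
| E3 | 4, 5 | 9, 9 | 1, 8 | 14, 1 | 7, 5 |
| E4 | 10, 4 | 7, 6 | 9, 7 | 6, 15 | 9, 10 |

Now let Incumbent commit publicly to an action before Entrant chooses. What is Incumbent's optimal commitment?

Entrant best-responds to each possible Incumbent move:
- E1: Entrant compares 6, 12, 6, 9, 2 and picks W; Incumbent would get 4.
- E2: Entrant compares 1, 6, 4, 13, 1 and picks Y; Incumbent would get 13.
- E3: Entrant compares 5, 9, 8, 1, 5 and picks W; Incumbent would get 9.
- E4: Entrant compares 4, 6, 7, 15, 10 and picks Y; Incumbent would get 6.
Maximizing over 4, 13, 9, 6, Incumbent chooses E2. Subgame-perfect outcome: (E2, Y) with payoffs (13, 13).

E2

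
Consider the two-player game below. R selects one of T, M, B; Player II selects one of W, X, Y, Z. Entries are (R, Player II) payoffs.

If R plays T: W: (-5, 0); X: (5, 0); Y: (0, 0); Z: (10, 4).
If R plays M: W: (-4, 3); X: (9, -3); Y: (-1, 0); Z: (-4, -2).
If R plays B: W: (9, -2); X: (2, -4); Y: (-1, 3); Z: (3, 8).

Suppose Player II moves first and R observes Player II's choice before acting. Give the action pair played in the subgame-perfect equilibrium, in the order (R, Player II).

Backward induction with Player II moving first.
- W → R plays B (best of -5, -4, 9); Player II gets -2.
- X → R plays M (best of 5, 9, 2); Player II gets -3.
- Y → R plays T (best of 0, -1, -1); Player II gets 0.
- Z → R plays T (best of 10, -4, 3); Player II gets 4.
Maximizing over -2, -3, 0, 4, Player II chooses Z. Subgame-perfect outcome: (T, Z) with payoffs (10, 4).

(T, Z)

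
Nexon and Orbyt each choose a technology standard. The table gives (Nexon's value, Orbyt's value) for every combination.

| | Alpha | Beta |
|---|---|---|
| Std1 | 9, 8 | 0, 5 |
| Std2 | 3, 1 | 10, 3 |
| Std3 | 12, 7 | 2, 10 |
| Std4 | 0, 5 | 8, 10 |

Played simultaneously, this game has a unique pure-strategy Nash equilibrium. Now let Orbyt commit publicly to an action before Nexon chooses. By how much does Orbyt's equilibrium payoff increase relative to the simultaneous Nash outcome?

Solve by backward induction (Orbyt leads).
- Alpha: Nexon compares 9, 3, 12, 0 and picks Std3; Orbyt would get 7.
- Beta: Nexon compares 0, 10, 2, 8 and picks Std2; Orbyt would get 3.
Among 7, 3, the best is 7 at Alpha. Subgame-perfect outcome: (Std3, Alpha) with payoffs (12, 7).
For the simultaneous game, intersect best replies.
Nexon's best replies: Alpha→Std3; Beta→Std2.
Orbyt's best replies: Std1→Alpha; Std2→Beta; Std3→Beta; Std4→Beta.
Only (Std2, Beta) has each player best-responding; Nash payoffs (10, 3).
Orbyt's commitment gain: 7 − 3 = 4.

4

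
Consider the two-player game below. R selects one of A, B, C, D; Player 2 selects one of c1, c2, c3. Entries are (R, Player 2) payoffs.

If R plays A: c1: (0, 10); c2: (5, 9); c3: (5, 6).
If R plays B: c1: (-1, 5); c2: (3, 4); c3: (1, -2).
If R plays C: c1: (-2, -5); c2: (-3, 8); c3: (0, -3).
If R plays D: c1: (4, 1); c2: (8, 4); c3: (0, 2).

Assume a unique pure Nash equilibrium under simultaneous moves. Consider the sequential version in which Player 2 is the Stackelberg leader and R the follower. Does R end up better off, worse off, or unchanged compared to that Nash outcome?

worse off

Solve by backward induction (Player 2 leads).
- c1: BR = D, leader payoff 1.
- c2: BR = D, leader payoff 4.
- c3: BR = A, leader payoff 6.
Among 1, 4, 6, the best is 6 at c3. Subgame-perfect outcome: (A, c3) with payoffs (5, 6).
Under simultaneous play:
R's best replies: c1→D; c2→D; c3→A.
Player 2's best replies: A→c1; B→c1; C→c2; D→c2.
The unique mutual best reply is (D, c2), giving (8, 4).
R earns 5 sequentially versus 8 at the Nash outcome: worse off.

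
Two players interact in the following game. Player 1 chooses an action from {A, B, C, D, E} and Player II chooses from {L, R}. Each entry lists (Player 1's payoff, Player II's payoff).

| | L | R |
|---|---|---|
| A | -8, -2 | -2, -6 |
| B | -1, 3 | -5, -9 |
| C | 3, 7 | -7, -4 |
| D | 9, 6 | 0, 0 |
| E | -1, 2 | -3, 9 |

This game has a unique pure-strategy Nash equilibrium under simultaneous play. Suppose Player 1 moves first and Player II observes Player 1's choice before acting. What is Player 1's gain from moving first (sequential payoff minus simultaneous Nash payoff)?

Player II best-responds to each possible Player 1 move:
- A: Player II compares -2, -6 and picks L; Player 1 would get -8.
- B: Player II compares 3, -9 and picks L; Player 1 would get -1.
- C: Player II compares 7, -4 and picks L; Player 1 would get 3.
- D: Player II compares 6, 0 and picks L; Player 1 would get 9.
- E: Player II compares 2, 9 and picks R; Player 1 would get -3.
Among -8, -1, 3, 9, -3, the best is 9 at D. Subgame-perfect outcome: (D, L) with payoffs (9, 6).
Under simultaneous play:
Player 1's best replies: L→D; R→D.
Player II's best replies: A→L; B→L; C→L; D→L; E→R.
The unique mutual best reply is (D, L), giving (9, 6).
Player 1's commitment gain: 9 − 9 = 0.

0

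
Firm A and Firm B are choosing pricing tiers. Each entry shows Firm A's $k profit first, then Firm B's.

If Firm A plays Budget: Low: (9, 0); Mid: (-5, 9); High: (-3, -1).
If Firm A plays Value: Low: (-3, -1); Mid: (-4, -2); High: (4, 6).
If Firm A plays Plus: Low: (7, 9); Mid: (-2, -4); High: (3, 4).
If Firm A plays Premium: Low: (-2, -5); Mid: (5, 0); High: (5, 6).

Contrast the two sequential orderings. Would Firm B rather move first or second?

If Firm A leads: Firm B's best replies are Budget→Mid, Value→High, Plus→Low, Premium→High; Firm A's induced payoffs -5, 4, 7, 5; outcome (Plus, Low), payoffs (7, 9).
If Firm B leads: Firm A's best replies are Low→Budget, Mid→Premium, High→Premium; Firm B's induced payoffs 0, 0, 6; outcome (Premium, High), payoffs (5, 6).
Firm B gets 6 moving first and 9 moving second, so Firm B prefers to move second.

second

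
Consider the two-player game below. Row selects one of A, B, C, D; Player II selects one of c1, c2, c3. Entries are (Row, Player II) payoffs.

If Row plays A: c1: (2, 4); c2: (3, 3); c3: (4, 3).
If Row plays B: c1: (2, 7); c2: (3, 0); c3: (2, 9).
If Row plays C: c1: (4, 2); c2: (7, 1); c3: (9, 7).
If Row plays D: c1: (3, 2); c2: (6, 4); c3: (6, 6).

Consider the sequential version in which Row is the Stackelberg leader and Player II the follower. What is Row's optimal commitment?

C

Work backward from Player II's decision.
- A: BR = c1, leader payoff 2.
- B: BR = c3, leader payoff 2.
- C: BR = c3, leader payoff 9.
- D: BR = c3, leader payoff 6.
Row's induced payoffs are 2, 2, 9, 6, so Row commits to C. Subgame-perfect outcome: (C, c3) with payoffs (9, 7).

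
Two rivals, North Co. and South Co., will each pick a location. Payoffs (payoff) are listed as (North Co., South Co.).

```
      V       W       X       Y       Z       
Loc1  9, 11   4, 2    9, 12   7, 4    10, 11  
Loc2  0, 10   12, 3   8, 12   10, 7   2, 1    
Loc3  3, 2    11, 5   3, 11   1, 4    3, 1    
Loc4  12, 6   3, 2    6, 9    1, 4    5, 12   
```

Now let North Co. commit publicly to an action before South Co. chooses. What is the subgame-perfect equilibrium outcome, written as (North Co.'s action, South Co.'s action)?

(Loc1, X)

Backward induction with North Co. moving first.
- Loc1 → South Co. plays X (best of 11, 2, 12, 4, 11); North Co. gets 9.
- Loc2 → South Co. plays X (best of 10, 3, 12, 7, 1); North Co. gets 8.
- Loc3 → South Co. plays X (best of 2, 5, 11, 4, 1); North Co. gets 3.
- Loc4 → South Co. plays Z (best of 6, 2, 9, 4, 12); North Co. gets 5.
North Co.'s induced payoffs are 9, 8, 3, 5, so North Co. commits to Loc1. Subgame-perfect outcome: (Loc1, X) with payoffs (9, 12).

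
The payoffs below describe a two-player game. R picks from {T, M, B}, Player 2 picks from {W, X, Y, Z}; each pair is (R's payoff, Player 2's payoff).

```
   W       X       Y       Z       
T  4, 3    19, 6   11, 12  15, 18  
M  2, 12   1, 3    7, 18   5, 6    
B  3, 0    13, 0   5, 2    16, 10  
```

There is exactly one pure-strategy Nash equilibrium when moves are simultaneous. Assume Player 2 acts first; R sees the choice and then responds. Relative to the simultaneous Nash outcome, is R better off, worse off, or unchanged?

worse off

Work backward from R's decision.
- W: R compares 4, 2, 3 and picks T; Player 2 would get 3.
- X: R compares 19, 1, 13 and picks T; Player 2 would get 6.
- Y: R compares 11, 7, 5 and picks T; Player 2 would get 12.
- Z: R compares 15, 5, 16 and picks B; Player 2 would get 10.
Maximizing over 3, 6, 12, 10, Player 2 chooses Y. Subgame-perfect outcome: (T, Y) with payoffs (11, 12).
Now find the simultaneous Nash equilibrium.
R's best replies: W→T; X→T; Y→T; Z→B.
Player 2's best replies: T→Z; M→Y; B→Z.
The unique mutual best reply is (B, Z), giving (16, 10).
R earns 11 sequentially versus 16 at the Nash outcome: worse off.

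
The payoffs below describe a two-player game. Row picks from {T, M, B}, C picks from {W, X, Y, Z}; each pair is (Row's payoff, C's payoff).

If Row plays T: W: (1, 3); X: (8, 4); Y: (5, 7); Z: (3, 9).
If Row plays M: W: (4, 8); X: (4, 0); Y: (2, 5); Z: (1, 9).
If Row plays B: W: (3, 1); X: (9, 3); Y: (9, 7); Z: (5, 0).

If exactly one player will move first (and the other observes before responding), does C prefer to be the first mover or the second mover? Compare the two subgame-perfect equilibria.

first

If Row leads: C's best replies are T→Z, M→Z, B→Y; Row's induced payoffs 3, 1, 9; outcome (B, Y), payoffs (9, 7).
If C leads: Row's best replies are W→M, X→B, Y→B, Z→B; C's induced payoffs 8, 3, 7, 0; outcome (M, W), payoffs (4, 8).
C gets 8 moving first and 7 moving second, so C prefers to move first.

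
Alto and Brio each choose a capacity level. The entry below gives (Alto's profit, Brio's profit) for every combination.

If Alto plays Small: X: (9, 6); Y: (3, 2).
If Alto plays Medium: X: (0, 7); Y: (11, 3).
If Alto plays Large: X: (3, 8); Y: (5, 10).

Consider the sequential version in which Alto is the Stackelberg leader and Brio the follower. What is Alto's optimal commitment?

Work backward from Brio's decision.
- Small → Brio plays X (best of 6, 2); Alto gets 9.
- Medium → Brio plays X (best of 7, 3); Alto gets 0.
- Large → Brio plays Y (best of 8, 10); Alto gets 5.
Alto's induced payoffs are 9, 0, 5, so Alto commits to Small. Subgame-perfect outcome: (Small, X) with payoffs (9, 6).

Small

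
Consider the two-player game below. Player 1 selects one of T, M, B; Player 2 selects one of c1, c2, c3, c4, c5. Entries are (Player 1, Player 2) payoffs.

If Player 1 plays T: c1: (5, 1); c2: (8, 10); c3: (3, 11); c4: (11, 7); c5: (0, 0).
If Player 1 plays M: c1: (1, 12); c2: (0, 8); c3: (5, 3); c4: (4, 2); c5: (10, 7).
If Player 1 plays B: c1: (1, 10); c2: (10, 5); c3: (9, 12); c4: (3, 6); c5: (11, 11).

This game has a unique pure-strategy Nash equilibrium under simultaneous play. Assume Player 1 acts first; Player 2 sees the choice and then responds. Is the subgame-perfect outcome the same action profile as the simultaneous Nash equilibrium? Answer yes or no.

yes

Solve by backward induction (Player 1 leads).
- T: Player 2 compares 1, 10, 11, 7, 0 and picks c3; Player 1 would get 3.
- M: Player 2 compares 12, 8, 3, 2, 7 and picks c1; Player 1 would get 1.
- B: Player 2 compares 10, 5, 12, 6, 11 and picks c3; Player 1 would get 9.
Maximizing over 3, 1, 9, Player 1 chooses B. Subgame-perfect outcome: (B, c3) with payoffs (9, 12).
Under simultaneous play:
Player 1's best replies: c1→T; c2→B; c3→B; c4→T; c5→B.
Player 2's best replies: T→c3; M→c1; B→c3.
The unique mutual best reply is (B, c3), giving (9, 12).
Sequential outcome (B, c3) coincides with the Nash profile (B, c3).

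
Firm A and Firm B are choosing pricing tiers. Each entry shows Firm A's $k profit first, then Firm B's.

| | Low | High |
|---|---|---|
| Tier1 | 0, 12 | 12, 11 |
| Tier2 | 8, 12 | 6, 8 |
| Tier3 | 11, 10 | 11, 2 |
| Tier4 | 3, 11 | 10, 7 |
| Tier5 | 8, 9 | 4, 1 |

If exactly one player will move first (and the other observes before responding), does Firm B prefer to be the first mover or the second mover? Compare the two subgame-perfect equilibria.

first

If Firm A leads: Firm B's best replies are Tier1→Low, Tier2→Low, Tier3→Low, Tier4→Low, Tier5→Low; Firm A's induced payoffs 0, 8, 11, 3, 8; outcome (Tier3, Low), payoffs (11, 10).
If Firm B leads: Firm A's best replies are Low→Tier3, High→Tier1; Firm B's induced payoffs 10, 11; outcome (Tier1, High), payoffs (12, 11).
Firm B gets 11 moving first and 10 moving second, so Firm B prefers to move first.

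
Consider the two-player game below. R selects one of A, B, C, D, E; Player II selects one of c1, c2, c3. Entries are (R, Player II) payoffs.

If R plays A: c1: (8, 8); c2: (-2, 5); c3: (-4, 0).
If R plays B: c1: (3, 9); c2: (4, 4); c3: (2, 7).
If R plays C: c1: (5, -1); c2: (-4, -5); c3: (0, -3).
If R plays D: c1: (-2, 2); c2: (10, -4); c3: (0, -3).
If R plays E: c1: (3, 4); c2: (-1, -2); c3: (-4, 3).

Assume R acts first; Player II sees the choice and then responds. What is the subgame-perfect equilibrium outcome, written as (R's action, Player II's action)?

(A, c1)

Player II best-responds to each possible R move:
- A: BR = c1, leader payoff 8.
- B: BR = c1, leader payoff 3.
- C: BR = c1, leader payoff 5.
- D: BR = c1, leader payoff -2.
- E: BR = c1, leader payoff 3.
R's induced payoffs are 8, 3, 5, -2, 3, so R commits to A. Subgame-perfect outcome: (A, c1) with payoffs (8, 8).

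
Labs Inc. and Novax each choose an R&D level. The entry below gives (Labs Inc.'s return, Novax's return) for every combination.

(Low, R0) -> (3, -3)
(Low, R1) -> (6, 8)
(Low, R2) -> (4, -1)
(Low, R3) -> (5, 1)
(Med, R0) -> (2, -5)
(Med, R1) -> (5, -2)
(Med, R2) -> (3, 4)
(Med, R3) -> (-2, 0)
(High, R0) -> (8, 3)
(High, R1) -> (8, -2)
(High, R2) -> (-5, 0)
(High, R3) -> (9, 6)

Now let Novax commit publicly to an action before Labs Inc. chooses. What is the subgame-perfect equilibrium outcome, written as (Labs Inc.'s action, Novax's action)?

Backward induction with Novax moving first.
- R0: Labs Inc. compares 3, 2, 8 and picks High; Novax would get 3.
- R1: Labs Inc. compares 6, 5, 8 and picks High; Novax would get -2.
- R2: Labs Inc. compares 4, 3, -5 and picks Low; Novax would get -1.
- R3: Labs Inc. compares 5, -2, 9 and picks High; Novax would get 6.
Among 3, -2, -1, 6, the best is 6 at R3. Subgame-perfect outcome: (High, R3) with payoffs (9, 6).

(High, R3)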